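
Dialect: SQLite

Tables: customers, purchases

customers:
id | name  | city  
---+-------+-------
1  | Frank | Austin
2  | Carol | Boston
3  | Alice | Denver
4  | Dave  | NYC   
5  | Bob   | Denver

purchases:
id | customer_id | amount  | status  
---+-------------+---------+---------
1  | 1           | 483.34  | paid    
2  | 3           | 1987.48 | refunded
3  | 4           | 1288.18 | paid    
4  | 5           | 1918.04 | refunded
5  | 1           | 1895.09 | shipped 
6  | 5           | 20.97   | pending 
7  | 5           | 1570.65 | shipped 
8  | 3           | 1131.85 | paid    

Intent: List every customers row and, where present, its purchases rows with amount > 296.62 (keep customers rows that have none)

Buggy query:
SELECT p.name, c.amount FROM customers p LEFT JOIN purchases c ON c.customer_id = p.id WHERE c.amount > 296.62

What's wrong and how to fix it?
Bug: A WHERE condition on the right-hand table after LEFT JOIN drops unmatched parents

Fix: Move the right-table condition into the ON clause so unmatched parents are kept

Corrected query:
SELECT p.name, c.amount FROM customers p LEFT JOIN purchases c ON c.customer_id = p.id AND c.amount > 296.62

Result:
name  | amount 
------+--------
Frank | 483.34 
Frank | 1895.09
Carol | NULL   
Alice | 1131.85
Alice | 1987.48
Dave  | 1288.18
Bob   | 1570.65
Bob   | 1918.04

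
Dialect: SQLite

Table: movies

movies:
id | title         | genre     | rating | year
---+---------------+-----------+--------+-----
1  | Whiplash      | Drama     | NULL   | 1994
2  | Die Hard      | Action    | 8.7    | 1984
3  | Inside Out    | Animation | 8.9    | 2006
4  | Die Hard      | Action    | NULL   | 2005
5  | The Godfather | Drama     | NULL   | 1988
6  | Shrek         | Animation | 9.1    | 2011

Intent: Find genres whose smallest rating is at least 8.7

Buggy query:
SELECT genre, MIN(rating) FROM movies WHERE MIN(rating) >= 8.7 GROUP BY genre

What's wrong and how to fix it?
Bug: Aggregates like MIN are computed per group after WHERE runs

Fix: Use HAVING for the per-group MIN condition

Corrected query:
SELECT genre, MIN(rating) FROM movies GROUP BY genre HAVING MIN(rating) >= 8.7

Result:
genre     | MIN(rating)
----------+------------
Action    | 8.7        
Animation | 8.9        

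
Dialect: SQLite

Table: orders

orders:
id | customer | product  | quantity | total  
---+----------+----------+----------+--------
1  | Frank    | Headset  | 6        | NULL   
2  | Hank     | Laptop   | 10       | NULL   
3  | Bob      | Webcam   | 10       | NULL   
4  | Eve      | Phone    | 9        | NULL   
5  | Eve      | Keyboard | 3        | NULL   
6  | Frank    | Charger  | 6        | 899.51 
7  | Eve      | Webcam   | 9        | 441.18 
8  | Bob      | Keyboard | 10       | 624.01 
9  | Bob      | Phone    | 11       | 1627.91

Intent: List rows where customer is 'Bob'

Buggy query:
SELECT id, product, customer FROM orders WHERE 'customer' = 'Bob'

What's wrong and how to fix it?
Bug: 'customer' in single quotes is a string literal, not the column; the comparison is literal-vs-literal and never true

Fix: Remove the quotes around the column name (or use double quotes for an identifier)

Corrected query:
SELECT id, product, customer FROM orders WHERE customer = 'Bob'

Result:
id | product  | customer
---+----------+---------
3  | Webcam   | Bob     
8  | Keyboard | Bob     
9  | Phone    | Bob     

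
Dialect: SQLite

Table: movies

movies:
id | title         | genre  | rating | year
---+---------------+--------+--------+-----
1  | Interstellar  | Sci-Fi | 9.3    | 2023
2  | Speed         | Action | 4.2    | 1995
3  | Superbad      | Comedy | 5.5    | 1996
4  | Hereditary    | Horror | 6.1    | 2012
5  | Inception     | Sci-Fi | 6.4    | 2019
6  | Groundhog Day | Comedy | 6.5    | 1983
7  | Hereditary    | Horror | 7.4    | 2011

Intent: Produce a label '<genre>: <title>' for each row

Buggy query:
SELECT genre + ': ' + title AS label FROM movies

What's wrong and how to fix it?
Bug: SQLite uses || for string concatenation; + coerces text to numbers (yielding 0)

Fix: Use the || operator for string concatenation

Corrected query:
SELECT genre || ': ' || title AS label FROM movies

Result:
label                
---------------------
Sci-Fi: Interstellar 
Action: Speed        
Comedy: Superbad     
Horror: Hereditary   
Sci-Fi: Inception    
Comedy: Groundhog Day
Horror: Hereditary   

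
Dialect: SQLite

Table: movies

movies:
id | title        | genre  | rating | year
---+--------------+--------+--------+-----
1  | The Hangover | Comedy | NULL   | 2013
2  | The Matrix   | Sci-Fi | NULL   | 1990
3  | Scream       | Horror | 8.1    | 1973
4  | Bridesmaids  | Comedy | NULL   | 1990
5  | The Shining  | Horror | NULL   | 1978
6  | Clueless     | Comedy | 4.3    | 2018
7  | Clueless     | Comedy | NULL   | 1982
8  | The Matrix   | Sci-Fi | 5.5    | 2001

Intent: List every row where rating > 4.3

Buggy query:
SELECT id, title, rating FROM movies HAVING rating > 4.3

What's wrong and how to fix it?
Bug: This is a non-aggregate query (no GROUP BY, no aggregates), so in SQLite the HAVING clause is invalid here; a row-level condition belongs in WHERE

Fix: Use WHERE for row-level filtering

Corrected query:
SELECT id, title, rating FROM movies WHERE rating > 4.3

Result:
id | title      | rating
---+------------+-------
3  | Scream     | 8.1   
8  | The Matrix | 5.5   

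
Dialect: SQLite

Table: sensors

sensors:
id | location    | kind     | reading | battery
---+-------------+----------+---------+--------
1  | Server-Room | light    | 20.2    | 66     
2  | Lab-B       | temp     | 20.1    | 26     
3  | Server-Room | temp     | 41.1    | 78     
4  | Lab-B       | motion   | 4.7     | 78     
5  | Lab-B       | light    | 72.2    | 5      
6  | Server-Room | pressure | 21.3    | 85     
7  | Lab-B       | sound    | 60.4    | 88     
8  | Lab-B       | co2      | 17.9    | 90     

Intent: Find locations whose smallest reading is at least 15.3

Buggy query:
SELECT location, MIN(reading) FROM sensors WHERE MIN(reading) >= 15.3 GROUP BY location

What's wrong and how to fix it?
Bug: Aggregates like MIN are computed per group after WHERE runs

Fix: Use HAVING for the per-group MIN condition

Corrected query:
SELECT location, MIN(reading) FROM sensors GROUP BY location HAVING MIN(reading) >= 15.3

Result:
location    | MIN(reading)
------------+-------------
Server-Room | 20.2        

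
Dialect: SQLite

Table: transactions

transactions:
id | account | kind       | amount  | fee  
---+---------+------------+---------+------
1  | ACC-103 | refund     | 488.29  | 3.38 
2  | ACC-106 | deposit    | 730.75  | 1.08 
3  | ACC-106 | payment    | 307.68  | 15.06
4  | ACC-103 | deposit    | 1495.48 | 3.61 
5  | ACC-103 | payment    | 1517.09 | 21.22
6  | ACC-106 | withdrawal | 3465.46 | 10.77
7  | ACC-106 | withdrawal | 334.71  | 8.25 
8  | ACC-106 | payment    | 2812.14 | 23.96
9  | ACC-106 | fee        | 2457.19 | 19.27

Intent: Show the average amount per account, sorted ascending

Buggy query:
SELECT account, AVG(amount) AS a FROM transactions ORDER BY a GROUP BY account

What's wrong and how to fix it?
Bug: ORDER BY appears before GROUP BY; SQL clause order requires GROUP BY first

Fix: Move ORDER BY to the end, after GROUP BY

Corrected query:
SELECT account, AVG(amount) AS a FROM transactions GROUP BY account ORDER BY a

Result:
account | a          
--------+------------
ACC-103 | 1166.953333
ACC-106 | 1684.655   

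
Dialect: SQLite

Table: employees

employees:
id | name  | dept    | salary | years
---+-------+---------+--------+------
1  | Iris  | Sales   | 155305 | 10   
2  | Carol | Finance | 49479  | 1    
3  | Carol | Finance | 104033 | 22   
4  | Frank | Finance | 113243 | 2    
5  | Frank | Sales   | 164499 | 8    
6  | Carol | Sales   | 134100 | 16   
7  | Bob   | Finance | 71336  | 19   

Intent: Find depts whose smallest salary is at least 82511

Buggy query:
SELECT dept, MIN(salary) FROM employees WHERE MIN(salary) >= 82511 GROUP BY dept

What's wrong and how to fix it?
Bug: Aggregates like MIN are computed per group after WHERE runs

Fix: Use HAVING for the per-group MIN condition

Corrected query:
SELECT dept, MIN(salary) FROM employees GROUP BY dept HAVING MIN(salary) >= 82511

Result:
dept  | MIN(salary)
------+------------
Sales | 134100     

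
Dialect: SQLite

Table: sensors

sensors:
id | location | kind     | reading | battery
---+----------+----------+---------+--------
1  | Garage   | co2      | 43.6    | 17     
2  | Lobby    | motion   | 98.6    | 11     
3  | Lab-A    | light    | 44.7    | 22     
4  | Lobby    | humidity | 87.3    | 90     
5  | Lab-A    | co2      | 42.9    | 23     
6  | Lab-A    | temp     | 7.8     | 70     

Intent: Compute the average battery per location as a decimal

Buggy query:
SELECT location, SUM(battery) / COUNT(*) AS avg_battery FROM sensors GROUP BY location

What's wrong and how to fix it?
Bug: Both operands are integers, so '/' performs integer division and truncates

Fix: Multiply by 1.0 (or CAST to REAL) to force floating-point division

Corrected query:
SELECT location, SUM(battery) * 1.0 / COUNT(*) AS avg_battery FROM sensors GROUP BY location

Result:
location | avg_battery
---------+------------
Garage   | 17         
Lab-A    | 38.333333  
Lobby    | 50.5       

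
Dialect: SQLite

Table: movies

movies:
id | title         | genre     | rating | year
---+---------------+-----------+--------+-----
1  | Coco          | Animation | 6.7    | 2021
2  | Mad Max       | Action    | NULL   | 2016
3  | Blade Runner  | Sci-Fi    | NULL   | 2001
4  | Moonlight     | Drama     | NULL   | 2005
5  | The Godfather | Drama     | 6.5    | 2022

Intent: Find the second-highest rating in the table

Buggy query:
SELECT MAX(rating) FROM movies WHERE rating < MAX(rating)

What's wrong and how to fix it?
Bug: The inner MAX is an aggregate inside WHERE, which is not allowed

Fix: Compute the overall MAX in a subquery, then take MAX of rows below it

Corrected query:
SELECT MAX(rating) FROM movies WHERE rating < (SELECT MAX(rating) FROM movies)

Result:
MAX(rating)
-----------
6.5        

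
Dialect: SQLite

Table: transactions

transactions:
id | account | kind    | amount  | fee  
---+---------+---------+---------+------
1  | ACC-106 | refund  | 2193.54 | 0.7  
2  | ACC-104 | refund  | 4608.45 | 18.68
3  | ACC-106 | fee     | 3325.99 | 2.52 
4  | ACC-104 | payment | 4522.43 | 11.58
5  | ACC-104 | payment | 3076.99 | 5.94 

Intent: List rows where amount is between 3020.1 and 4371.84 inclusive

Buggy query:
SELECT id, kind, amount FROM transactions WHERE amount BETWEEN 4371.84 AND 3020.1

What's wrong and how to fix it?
Bug: BETWEEN expects the lower bound first; with 4371.84 AND 3020.1 the range is empty

Fix: Write BETWEEN 3020.1 AND 4371.84

Corrected query:
SELECT id, kind, amount FROM transactions WHERE amount BETWEEN 3020.1 AND 4371.84

Result:
id | kind    | amount 
---+---------+--------
3  | fee     | 3325.99
5  | payment | 3076.99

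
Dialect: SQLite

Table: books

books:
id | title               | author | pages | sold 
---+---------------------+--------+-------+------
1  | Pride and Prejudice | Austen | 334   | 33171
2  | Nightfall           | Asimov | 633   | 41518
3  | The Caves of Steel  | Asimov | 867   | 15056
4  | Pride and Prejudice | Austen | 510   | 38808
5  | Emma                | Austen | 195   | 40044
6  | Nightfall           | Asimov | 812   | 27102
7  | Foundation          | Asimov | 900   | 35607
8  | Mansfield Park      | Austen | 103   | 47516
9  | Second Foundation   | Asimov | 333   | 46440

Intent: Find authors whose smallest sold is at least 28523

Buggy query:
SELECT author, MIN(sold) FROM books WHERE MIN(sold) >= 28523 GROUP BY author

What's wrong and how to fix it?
Bug: MIN() in WHERE is a misuse of aggregate

Fix: Replace WHERE with HAVING after the GROUP BY

Corrected query:
SELECT author, MIN(sold) FROM books GROUP BY author HAVING MIN(sold) >= 28523

Result:
author | MIN(sold)
-------+----------
Austen | 33171    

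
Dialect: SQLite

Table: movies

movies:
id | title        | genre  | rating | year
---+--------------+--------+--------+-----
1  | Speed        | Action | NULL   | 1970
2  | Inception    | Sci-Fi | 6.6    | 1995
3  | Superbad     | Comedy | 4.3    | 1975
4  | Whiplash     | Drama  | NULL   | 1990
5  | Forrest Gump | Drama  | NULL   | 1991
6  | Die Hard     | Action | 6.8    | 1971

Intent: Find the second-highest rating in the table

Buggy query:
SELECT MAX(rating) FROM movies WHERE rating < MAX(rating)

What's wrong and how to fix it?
Bug: MAX(rating) on the right of the comparison is an aggregate-in-WHERE error

Fix: Compute the overall MAX in a subquery, then take MAX of rows below it

Corrected query:
SELECT MAX(rating) FROM movies WHERE rating < (SELECT MAX(rating) FROM movies)

Result:
MAX(rating)
-----------
6.6        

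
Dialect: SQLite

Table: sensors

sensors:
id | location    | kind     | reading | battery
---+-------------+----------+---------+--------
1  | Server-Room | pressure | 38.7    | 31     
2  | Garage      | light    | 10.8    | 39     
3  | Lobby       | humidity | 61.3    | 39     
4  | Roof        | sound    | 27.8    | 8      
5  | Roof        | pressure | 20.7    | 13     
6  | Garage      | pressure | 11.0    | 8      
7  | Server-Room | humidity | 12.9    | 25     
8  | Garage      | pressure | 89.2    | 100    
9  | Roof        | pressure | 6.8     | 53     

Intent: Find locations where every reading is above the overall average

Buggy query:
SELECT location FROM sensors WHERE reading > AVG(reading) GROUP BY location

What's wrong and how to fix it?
Bug: WHERE evaluates per row before aggregation, so AVG() is unavailable

Fix: Compute the overall average in a scalar subquery and compare each group's MIN against it in HAVING

Corrected query:
SELECT location FROM sensors GROUP BY location HAVING MIN(reading) > (SELECT AVG(reading) FROM sensors)

Result:
location
--------
Lobby   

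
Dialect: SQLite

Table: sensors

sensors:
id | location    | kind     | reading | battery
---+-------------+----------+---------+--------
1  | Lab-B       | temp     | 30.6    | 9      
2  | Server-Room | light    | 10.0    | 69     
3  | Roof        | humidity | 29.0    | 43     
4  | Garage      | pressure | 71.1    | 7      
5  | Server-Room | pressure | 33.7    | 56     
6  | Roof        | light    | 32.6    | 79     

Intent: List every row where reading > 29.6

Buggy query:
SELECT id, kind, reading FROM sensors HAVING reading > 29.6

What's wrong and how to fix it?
Bug: HAVING filters the output of aggregation, but this query has no GROUP BY and no aggregate functions, so SQLite rejects it (HAVING clause on a non-aggregate query); the condition here is per row

Fix: Replace HAVING with WHERE since the condition applies to individual rows

Corrected query:
SELECT id, kind, reading FROM sensors WHERE reading > 29.6

Result:
id | kind     | reading
---+----------+--------
1  | temp     | 30.6   
4  | pressure | 71.1   
5  | pressure | 33.7   
6  | light    | 32.6   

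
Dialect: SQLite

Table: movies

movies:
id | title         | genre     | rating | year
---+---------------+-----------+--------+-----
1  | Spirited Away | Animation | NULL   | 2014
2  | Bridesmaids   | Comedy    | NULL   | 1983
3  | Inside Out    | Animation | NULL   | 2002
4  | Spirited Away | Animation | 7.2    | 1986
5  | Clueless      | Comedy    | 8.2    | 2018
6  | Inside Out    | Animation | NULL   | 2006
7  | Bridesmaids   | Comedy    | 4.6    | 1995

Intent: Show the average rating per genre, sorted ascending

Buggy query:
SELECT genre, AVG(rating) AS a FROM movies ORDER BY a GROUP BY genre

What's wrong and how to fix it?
Bug: GROUP BY must precede ORDER BY

Fix: Move ORDER BY to the end, after GROUP BY

Corrected query:
SELECT genre, AVG(rating) AS a FROM movies GROUP BY genre ORDER BY a

Result:
genre     | a  
----------+----
Comedy    | 6.4
Animation | 7.2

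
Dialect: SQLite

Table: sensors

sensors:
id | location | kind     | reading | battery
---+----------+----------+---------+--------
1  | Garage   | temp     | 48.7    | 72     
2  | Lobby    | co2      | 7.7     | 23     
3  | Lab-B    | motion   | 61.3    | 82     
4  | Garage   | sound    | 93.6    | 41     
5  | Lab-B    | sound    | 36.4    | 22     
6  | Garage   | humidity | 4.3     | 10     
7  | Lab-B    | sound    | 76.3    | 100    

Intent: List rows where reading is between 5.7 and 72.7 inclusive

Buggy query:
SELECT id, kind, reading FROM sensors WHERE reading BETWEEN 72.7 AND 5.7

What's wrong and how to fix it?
Bug: The bounds are reversed; BETWEEN a AND b requires a <= b to match anything

Fix: Swap the bounds so the smaller value comes first

Corrected query:
SELECT id, kind, reading FROM sensors WHERE reading BETWEEN 5.7 AND 72.7

Result:
id | kind   | reading
---+--------+--------
1  | temp   | 48.7   
2  | co2    | 7.7    
3  | motion | 61.3   
5  | sound  | 36.4   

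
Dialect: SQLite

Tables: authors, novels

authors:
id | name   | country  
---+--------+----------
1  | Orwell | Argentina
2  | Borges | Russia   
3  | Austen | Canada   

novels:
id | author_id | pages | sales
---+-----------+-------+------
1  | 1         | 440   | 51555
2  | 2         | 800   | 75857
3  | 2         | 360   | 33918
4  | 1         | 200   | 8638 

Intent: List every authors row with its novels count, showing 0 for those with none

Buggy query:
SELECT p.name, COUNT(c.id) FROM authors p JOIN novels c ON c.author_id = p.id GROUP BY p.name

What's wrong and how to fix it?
Bug: An inner join excludes parents with zero children

Fix: Switch to LEFT JOIN to retain unmatched parent rows

Corrected query:
SELECT p.name, COUNT(c.id) FROM authors p LEFT JOIN novels c ON c.author_id = p.id GROUP BY p.name

Result:
name   | COUNT(c.id)
-------+------------
Austen | 0          
Borges | 2          
Orwell | 2          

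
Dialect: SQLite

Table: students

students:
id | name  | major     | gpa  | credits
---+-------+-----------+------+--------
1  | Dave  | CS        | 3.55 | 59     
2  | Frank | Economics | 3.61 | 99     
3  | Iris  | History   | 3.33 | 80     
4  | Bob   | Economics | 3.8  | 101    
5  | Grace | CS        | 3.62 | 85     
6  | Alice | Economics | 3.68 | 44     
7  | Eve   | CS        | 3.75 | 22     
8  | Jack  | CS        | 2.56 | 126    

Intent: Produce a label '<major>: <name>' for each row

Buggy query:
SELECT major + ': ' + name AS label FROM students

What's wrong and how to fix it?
Bug: SQLite uses || for string concatenation; + coerces text to numbers (yielding 0)

Fix: Use the || operator for string concatenation

Corrected query:
SELECT major || ': ' || name AS label FROM students

Result:
label           
----------------
CS: Dave        
Economics: Frank
History: Iris   
Economics: Bob  
CS: Grace       
Economics: Alice
CS: Eve         
CS: Jack        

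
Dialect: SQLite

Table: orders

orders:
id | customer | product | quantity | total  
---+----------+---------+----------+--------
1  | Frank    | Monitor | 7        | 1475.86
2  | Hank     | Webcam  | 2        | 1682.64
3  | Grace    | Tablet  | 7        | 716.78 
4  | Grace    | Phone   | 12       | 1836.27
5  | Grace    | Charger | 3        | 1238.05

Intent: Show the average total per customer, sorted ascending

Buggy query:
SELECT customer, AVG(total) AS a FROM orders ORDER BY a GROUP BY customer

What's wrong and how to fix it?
Bug: GROUP BY must precede ORDER BY

Fix: Move ORDER BY to the end, after GROUP BY

Corrected query:
SELECT customer, AVG(total) AS a FROM orders GROUP BY customer ORDER BY a

Result:
customer | a      
---------+--------
Grace    | 1263.7 
Frank    | 1475.86
Hank     | 1682.64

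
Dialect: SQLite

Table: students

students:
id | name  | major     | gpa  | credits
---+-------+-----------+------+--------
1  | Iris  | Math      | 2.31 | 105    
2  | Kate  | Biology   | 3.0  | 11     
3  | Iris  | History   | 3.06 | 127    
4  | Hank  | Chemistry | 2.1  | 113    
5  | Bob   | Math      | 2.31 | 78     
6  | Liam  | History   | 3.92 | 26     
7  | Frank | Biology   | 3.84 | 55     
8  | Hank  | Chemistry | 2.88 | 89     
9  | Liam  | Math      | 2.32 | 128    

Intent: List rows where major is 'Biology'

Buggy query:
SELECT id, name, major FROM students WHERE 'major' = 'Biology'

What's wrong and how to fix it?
Bug: Single quotes denote string literals in SQL; the column name is being compared as a constant string

Fix: Remove the quotes around the column name (or use double quotes for an identifier)

Corrected query:
SELECT id, name, major FROM students WHERE major = 'Biology'

Result:
id | name  | major  
---+-------+--------
2  | Kate  | Biology
7  | Frank | Biology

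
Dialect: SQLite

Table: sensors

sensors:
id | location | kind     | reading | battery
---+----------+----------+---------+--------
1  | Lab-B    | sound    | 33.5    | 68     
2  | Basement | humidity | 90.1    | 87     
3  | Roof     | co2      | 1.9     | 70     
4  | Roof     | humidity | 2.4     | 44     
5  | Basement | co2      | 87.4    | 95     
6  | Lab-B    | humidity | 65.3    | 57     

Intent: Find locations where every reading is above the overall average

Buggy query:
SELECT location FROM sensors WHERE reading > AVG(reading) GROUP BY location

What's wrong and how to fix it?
Bug: AVG() is an aggregate; it can't sit directly in WHERE

Fix: Use a subquery for AVG and a HAVING MIN(...) filter so the condition holds for every row in the group

Corrected query:
SELECT location FROM sensors GROUP BY location HAVING MIN(reading) > (SELECT AVG(reading) FROM sensors)

Result:
location
--------
Basement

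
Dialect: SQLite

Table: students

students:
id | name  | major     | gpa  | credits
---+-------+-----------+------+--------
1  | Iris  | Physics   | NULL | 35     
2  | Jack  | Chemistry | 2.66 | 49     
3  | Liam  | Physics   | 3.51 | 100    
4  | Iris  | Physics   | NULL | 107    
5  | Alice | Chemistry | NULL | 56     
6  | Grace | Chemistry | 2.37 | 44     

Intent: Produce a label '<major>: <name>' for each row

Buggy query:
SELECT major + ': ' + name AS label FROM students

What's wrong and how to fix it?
Bug: '+' is numeric addition; on text columns SQLite converts them to 0 instead of concatenating

Fix: Replace + with || to concatenate text

Corrected query:
SELECT major || ': ' || name AS label FROM students

Result:
label           
----------------
Physics: Iris   
Chemistry: Jack 
Physics: Liam   
Physics: Iris   
Chemistry: Alice
Chemistry: Grace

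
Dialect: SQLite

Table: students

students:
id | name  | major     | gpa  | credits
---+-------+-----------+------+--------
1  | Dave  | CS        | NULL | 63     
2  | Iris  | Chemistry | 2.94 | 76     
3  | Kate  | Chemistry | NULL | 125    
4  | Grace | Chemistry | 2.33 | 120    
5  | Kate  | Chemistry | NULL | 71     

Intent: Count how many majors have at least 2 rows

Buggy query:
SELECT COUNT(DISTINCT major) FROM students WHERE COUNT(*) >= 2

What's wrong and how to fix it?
Bug: COUNT(*) cannot appear in WHERE; the per-group count doesn't exist yet

Fix: Group first with HAVING COUNT(*) >= 2, then COUNT the resulting groups

Corrected query:
SELECT COUNT(*) FROM (SELECT major FROM students GROUP BY major HAVING COUNT(*) >= 2)

Result:
COUNT(*)
--------
1       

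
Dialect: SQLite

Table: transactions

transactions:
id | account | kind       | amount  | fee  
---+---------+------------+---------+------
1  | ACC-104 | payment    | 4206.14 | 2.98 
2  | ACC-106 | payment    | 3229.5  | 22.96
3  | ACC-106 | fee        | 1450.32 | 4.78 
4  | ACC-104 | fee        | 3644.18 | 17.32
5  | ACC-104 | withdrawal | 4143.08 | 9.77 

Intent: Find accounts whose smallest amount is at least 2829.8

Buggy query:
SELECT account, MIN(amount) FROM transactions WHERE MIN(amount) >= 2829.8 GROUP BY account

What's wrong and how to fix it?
Bug: MIN() in WHERE is a misuse of aggregate

Fix: Replace WHERE with HAVING after the GROUP BY

Corrected query:
SELECT account, MIN(amount) FROM transactions GROUP BY account HAVING MIN(amount) >= 2829.8

Result:
account | MIN(amount)
--------+------------
ACC-104 | 3644.18    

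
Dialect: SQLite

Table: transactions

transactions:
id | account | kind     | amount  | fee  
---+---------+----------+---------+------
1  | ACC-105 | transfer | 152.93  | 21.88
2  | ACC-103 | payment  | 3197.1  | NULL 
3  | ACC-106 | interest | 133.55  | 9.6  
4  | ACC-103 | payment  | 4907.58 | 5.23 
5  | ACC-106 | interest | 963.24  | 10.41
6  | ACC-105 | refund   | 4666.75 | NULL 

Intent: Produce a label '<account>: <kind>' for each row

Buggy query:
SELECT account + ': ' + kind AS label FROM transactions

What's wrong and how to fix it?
Bug: SQLite uses || for string concatenation; + coerces text to numbers (yielding 0)

Fix: Replace + with || to concatenate text

Corrected query:
SELECT account || ': ' || kind AS label FROM transactions

Result:
label            
-----------------
ACC-105: transfer
ACC-103: payment 
ACC-106: interest
ACC-103: payment 
ACC-106: interest
ACC-105: refund  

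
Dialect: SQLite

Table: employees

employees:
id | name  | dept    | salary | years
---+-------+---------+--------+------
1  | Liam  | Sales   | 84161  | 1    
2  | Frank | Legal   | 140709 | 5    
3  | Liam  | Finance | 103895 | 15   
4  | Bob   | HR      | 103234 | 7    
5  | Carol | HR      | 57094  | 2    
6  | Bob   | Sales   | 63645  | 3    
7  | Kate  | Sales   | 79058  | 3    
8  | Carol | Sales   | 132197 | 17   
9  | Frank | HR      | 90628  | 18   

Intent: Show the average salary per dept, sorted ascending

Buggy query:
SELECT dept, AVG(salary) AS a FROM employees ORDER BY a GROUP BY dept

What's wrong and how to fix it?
Bug: GROUP BY must precede ORDER BY

Fix: Move ORDER BY to the end, after GROUP BY

Corrected query:
SELECT dept, AVG(salary) AS a FROM employees GROUP BY dept ORDER BY a

Result:
dept    | a       
--------+---------
HR      | 83652   
Sales   | 89765.25
Finance | 103895  
Legal   | 140709  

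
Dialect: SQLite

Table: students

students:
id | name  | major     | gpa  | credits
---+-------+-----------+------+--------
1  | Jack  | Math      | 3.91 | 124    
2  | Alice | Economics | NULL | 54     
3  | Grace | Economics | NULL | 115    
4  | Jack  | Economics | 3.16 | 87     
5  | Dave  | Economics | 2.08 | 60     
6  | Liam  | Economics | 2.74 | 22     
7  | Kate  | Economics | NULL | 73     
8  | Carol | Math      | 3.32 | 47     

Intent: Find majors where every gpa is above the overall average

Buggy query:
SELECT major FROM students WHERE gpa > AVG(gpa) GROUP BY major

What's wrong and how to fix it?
Bug: WHERE evaluates per row before aggregation, so AVG() is unavailable

Fix: Use a subquery for AVG and a HAVING MIN(...) filter so the condition holds for every row in the group

Corrected query:
SELECT major FROM students GROUP BY major HAVING MIN(gpa) > (SELECT AVG(gpa) FROM students)

Result:
major
-----
Math 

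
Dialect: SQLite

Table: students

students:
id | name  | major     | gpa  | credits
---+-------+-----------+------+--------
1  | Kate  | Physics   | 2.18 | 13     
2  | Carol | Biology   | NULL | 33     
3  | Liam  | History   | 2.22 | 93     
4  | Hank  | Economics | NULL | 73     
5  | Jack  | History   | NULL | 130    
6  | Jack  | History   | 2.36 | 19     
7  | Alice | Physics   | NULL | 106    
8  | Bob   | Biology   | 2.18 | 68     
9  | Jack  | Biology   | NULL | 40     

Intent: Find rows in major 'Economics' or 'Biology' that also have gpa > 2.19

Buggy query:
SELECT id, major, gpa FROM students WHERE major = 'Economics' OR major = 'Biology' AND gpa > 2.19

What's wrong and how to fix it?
Bug: AND binds tighter than OR, so this parses as major = 'Economics' OR (major = 'Biology' AND gpa > 2.19)

Fix: Group the OR with parentheses (or use IN), then AND the threshold

Corrected query:
SELECT id, major, gpa FROM students WHERE (major = 'Economics' OR major = 'Biology') AND gpa > 2.19

Result:
(no rows)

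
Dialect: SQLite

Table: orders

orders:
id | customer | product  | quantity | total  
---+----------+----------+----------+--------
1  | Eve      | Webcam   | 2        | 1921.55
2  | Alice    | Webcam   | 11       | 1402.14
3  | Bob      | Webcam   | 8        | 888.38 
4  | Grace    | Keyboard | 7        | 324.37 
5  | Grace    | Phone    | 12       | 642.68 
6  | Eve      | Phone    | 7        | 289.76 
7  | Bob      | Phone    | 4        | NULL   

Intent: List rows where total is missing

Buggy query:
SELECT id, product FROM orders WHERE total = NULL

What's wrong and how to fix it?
Bug: '= NULL' is always unknown in SQL three-valued logic, so no rows match

Fix: Use IS NULL to test for NULL

Corrected query:
SELECT id, product FROM orders WHERE total IS NULL

Result:
id | product
---+--------
7  | Phone  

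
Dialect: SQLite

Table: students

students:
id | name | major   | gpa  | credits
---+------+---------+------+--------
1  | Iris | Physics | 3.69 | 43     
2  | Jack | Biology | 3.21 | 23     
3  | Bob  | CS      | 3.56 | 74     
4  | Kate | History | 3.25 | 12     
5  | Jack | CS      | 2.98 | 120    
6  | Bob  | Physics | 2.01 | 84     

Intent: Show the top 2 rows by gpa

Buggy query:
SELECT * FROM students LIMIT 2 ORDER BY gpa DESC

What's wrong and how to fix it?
Bug: ORDER BY cannot follow LIMIT; LIMIT is the final clause

Fix: Swap the clauses: ORDER BY first, then LIMIT

Corrected query:
SELECT * FROM students ORDER BY gpa DESC LIMIT 2

Result:
id | name | major   | gpa  | credits
---+------+---------+------+--------
1  | Iris | Physics | 3.69 | 43     
3  | Bob  | CS      | 3.56 | 74     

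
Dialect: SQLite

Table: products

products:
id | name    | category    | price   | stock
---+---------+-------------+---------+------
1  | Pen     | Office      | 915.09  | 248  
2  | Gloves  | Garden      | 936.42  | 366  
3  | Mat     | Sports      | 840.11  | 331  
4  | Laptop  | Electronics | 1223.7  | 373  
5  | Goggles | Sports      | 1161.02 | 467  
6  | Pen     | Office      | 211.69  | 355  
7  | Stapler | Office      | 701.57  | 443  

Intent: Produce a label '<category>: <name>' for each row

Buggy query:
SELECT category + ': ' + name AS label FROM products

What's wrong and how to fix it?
Bug: '+' is numeric addition; on text columns SQLite converts them to 0 instead of concatenating

Fix: Replace + with || to concatenate text

Corrected query:
SELECT category || ': ' || name AS label FROM products

Result:
label              
-------------------
Office: Pen        
Garden: Gloves     
Sports: Mat        
Electronics: Laptop
Sports: Goggles    
Office: Pen        
Office: Stapler    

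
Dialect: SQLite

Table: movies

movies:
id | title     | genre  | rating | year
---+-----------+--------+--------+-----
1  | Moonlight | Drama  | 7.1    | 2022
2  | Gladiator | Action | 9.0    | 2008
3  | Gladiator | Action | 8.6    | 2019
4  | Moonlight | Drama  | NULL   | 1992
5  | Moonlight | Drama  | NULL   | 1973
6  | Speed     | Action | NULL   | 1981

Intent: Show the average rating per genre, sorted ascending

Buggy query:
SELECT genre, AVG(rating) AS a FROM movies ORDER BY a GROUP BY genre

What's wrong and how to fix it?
Bug: GROUP BY must precede ORDER BY

Fix: Reorder: SELECT … FROM … GROUP BY … ORDER BY …

Corrected query:
SELECT genre, AVG(rating) AS a FROM movies GROUP BY genre ORDER BY a

Result:
genre  | a  
-------+----
Drama  | 7.1
Action | 8.8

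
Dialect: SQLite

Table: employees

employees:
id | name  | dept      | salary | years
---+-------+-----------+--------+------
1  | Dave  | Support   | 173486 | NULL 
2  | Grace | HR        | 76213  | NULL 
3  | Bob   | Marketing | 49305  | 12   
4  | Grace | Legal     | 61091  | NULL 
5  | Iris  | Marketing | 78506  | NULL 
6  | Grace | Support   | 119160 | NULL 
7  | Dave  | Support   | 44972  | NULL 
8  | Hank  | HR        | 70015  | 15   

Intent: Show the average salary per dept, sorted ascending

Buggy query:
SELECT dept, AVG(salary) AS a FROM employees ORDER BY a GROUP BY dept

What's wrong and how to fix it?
Bug: GROUP BY must precede ORDER BY

Fix: Reorder: SELECT … FROM … GROUP BY … ORDER BY …

Corrected query:
SELECT dept, AVG(salary) AS a FROM employees GROUP BY dept ORDER BY a

Result:
dept      | a            
----------+--------------
Legal     | 61091        
Marketing | 63905.5      
HR        | 73114        
Support   | 112539.333333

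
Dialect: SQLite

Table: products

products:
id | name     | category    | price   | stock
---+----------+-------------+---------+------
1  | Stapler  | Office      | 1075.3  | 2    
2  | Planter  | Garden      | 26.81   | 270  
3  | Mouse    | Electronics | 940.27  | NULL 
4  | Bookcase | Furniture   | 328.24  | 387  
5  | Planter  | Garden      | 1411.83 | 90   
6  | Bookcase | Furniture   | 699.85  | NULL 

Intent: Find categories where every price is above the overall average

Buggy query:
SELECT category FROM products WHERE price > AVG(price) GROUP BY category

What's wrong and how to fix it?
Bug: WHERE evaluates per row before aggregation, so AVG() is unavailable

Fix: Use a subquery for AVG and a HAVING MIN(...) filter so the condition holds for every row in the group

Corrected query:
SELECT category FROM products GROUP BY category HAVING MIN(price) > (SELECT AVG(price) FROM products)

Result:
category   
-----------
Electronics
Office     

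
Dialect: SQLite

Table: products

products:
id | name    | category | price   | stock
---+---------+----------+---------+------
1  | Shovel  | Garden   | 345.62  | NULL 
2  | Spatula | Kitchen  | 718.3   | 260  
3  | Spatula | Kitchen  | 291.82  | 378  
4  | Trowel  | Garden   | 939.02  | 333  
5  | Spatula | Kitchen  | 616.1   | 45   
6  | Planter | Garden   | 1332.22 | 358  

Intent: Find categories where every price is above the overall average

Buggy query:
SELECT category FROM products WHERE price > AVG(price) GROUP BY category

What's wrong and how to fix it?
Bug: AVG() is an aggregate; it can't sit directly in WHERE

Fix: Use a subquery for AVG and a HAVING MIN(...) filter so the condition holds for every row in the group

Corrected query:
SELECT category FROM products GROUP BY category HAVING MIN(price) > (SELECT AVG(price) FROM products)

Result:
(no rows)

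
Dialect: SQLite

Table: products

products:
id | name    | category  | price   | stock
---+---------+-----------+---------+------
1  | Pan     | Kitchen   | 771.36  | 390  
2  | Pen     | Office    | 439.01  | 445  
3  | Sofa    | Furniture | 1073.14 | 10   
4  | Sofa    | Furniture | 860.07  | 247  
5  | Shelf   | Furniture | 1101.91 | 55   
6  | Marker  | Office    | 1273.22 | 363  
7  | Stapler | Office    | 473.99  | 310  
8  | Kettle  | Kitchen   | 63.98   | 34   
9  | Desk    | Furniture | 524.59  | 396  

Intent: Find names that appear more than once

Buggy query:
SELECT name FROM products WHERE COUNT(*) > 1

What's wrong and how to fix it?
Bug: WHERE can't reference COUNT(*); aggregates are computed after WHERE

Fix: GROUP BY name, then filter groups with HAVING COUNT(*) > 1

Corrected query:
SELECT name FROM products GROUP BY name HAVING COUNT(*) > 1

Result:
name
----
Sofa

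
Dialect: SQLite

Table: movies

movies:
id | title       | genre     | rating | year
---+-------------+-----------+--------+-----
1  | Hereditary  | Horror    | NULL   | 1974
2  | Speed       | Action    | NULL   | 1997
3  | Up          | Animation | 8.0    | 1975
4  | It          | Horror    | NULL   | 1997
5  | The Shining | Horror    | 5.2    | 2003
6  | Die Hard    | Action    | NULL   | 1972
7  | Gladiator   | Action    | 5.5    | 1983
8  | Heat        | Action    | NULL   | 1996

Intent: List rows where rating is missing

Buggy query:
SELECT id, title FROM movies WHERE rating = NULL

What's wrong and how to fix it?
Bug: Comparing to NULL with '=' never matches; NULL = NULL is unknown, not true

Fix: Use IS NULL to test for NULL

Corrected query:
SELECT id, title FROM movies WHERE rating IS NULL

Result:
id | title     
---+-----------
1  | Hereditary
2  | Speed     
4  | It        
6  | Die Hard  
8  | Heat      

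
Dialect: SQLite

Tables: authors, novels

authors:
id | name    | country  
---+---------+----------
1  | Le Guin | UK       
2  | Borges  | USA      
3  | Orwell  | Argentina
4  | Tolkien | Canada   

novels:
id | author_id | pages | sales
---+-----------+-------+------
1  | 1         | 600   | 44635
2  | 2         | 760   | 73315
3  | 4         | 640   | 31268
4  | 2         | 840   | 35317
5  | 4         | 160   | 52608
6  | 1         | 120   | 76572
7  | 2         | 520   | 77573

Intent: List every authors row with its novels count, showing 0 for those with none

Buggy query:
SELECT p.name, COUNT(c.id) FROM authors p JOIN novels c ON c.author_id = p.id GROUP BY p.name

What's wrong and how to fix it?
Bug: An inner join excludes parents with zero children

Fix: Use LEFT JOIN so parents without children still appear (COUNT(c.id) gives 0)

Corrected query:
SELECT p.name, COUNT(c.id) FROM authors p LEFT JOIN novels c ON c.author_id = p.id GROUP BY p.name

Result:
name    | COUNT(c.id)
--------+------------
Borges  | 3          
Le Guin | 2          
Orwell  | 0          
Tolkien | 2          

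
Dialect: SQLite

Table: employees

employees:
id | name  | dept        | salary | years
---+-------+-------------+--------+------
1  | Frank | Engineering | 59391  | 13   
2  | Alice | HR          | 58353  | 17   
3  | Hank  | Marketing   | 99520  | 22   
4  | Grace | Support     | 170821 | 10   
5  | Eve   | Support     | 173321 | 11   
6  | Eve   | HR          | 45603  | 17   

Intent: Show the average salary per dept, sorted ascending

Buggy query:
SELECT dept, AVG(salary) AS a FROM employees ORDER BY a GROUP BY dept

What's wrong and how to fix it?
Bug: GROUP BY must precede ORDER BY

Fix: Reorder: SELECT … FROM … GROUP BY … ORDER BY …

Corrected query:
SELECT dept, AVG(salary) AS a FROM employees GROUP BY dept ORDER BY a

Result:
dept        | a     
------------+-------
HR          | 51978 
Engineering | 59391 
Marketing   | 99520 
Support     | 172071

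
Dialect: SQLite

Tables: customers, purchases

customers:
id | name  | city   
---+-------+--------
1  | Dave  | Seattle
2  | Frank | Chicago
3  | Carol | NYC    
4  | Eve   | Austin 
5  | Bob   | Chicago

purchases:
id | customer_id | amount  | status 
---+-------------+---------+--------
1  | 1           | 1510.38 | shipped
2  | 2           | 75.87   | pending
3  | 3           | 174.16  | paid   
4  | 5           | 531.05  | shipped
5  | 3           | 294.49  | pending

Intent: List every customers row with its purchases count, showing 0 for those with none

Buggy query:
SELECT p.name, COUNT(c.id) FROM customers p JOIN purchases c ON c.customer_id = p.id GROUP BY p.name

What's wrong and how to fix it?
Bug: An inner join excludes parents with zero children

Fix: Use LEFT JOIN so parents without children still appear (COUNT(c.id) gives 0)

Corrected query:
SELECT p.name, COUNT(c.id) FROM customers p LEFT JOIN purchases c ON c.customer_id = p.id GROUP BY p.name

Result:
name  | COUNT(c.id)
------+------------
Bob   | 1          
Carol | 2          
Dave  | 1          
Eve   | 0          
Frank | 1          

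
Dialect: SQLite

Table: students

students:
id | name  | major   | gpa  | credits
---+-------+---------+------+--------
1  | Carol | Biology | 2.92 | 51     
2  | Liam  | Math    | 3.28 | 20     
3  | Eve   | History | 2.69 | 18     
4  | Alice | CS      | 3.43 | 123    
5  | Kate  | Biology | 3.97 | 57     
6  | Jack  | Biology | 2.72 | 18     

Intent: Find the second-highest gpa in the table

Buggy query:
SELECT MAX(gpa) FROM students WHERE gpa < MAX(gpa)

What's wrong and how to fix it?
Bug: The inner MAX is an aggregate inside WHERE, which is not allowed

Fix: Put the inner MAX in a scalar subquery

Corrected query:
SELECT MAX(gpa) FROM students WHERE gpa < (SELECT MAX(gpa) FROM students)

Result:
MAX(gpa)
--------
3.43    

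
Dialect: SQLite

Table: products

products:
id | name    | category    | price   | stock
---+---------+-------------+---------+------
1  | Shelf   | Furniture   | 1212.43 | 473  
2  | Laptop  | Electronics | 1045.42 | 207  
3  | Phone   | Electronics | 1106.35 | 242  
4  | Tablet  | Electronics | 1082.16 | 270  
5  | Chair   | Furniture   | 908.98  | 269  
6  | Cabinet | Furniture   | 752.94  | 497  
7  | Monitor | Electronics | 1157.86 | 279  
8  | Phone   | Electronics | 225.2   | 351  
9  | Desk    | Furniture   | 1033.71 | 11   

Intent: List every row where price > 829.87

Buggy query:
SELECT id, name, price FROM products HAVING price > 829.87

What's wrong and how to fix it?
Bug: This is a non-aggregate query (no GROUP BY, no aggregates), so in SQLite the HAVING clause is invalid here; a row-level condition belongs in WHERE

Fix: Replace HAVING with WHERE since the condition applies to individual rows

Corrected query:
SELECT id, name, price FROM products WHERE price > 829.87

Result:
id | name    | price  
---+---------+--------
1  | Shelf   | 1212.43
2  | Laptop  | 1045.42
3  | Phone   | 1106.35
4  | Tablet  | 1082.16
5  | Chair   | 908.98 
7  | Monitor | 1157.86
9  | Desk    | 1033.71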